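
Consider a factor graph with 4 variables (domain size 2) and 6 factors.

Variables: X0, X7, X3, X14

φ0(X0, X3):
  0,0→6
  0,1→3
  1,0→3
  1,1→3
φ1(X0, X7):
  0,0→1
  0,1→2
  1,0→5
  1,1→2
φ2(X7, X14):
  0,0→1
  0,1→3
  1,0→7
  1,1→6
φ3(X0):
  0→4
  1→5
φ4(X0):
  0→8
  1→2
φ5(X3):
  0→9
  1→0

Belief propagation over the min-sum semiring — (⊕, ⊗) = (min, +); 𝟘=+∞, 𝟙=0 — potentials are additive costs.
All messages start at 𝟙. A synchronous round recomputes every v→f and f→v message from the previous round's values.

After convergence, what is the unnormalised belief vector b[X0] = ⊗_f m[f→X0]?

b[X0] = [17, 16]

init: all messages = 𝟙 over 2 values
r1 m[φ0→X0] = [3, 3]
r1 m[φ0→X3] = [3, 3]
r1 m[φ1→X0] = [1, 2]
r1 m[φ1→X7] = [1, 2]
r1 m[φ2→X7] = [1, 6]
r1 m[φ2→X14] = [1, 3]
r1 m[φ3→X0] = [4, 5]
r1 m[φ4→X0] = [8, 2]
r1 m[φ5→X3] = [9, 0]
r1 m[X0→φ0] = [0, 0]
r1 m[X0→φ1] = [0, 0]
r1 m[X0→φ3] = [0, 0]
r1 m[X0→φ4] = [0, 0]
r1 m[X7→φ1] = [0, 0]
r1 m[X7→φ2] = [0, 0]
r1 m[X3→φ0] = [0, 0]
r1 m[X3→φ5] = [0, 0]
r1 m[X14→φ2] = [0, 0]
r2 m[φ0→X0] = [3, 3]
r2 m[φ0→X3] = [3, 3]
r2 m[φ1→X0] = [1, 2]
r2 m[φ1→X7] = [1, 2]
r2 m[φ2→X7] = [1, 6]
r2 m[φ2→X14] = [1, 3]
r2 m[φ3→X0] = [4, 5]
r2 m[φ4→X0] = [8, 2]
r2 m[φ5→X3] = [9, 0]
r2 m[X0→φ0] = [13, 9]
r2 m[X0→φ1] = [15, 10]
r2 m[X0→φ3] = [12, 7]
r2 m[X0→φ4] = [8, 10]
r2 m[X7→φ1] = [1, 6]
r2 m[X7→φ2] = [1, 2]
r2 m[X3→φ0] = [9, 0]
r2 m[X3→φ5] = [3, 3]
r2 m[X14→φ2] = [0, 0]
r3 m[φ0→X0] = [3, 3]
r3 m[φ0→X3] = [12, 12]
r3 m[φ1→X0] = [2, 6]
r3 m[φ1→X7] = [15, 12]
r3 m[φ2→X7] = [1, 6]
r3 m[φ2→X14] = [2, 4]
r3 m[φ3→X0] = [4, 5]
r3 m[φ4→X0] = [8, 2]
r3 m[φ5→X3] = [9, 0]
r3 m[X0→φ0] = [13, 9]
r3 m[X0→φ1] = [15, 10]
r3 m[X0→φ3] = [12, 7]
r3 m[X0→φ4] = [8, 10]
r3 m[X7→φ1] = [1, 6]
r3 m[X7→φ2] = [1, 2]
r3 m[X3→φ0] = [9, 0]
r3 m[X3→φ5] = [3, 3]
r3 m[X14→φ2] = [0, 0]
r4 m[φ0→X0] = [3, 3]
r4 m[φ0→X3] = [12, 12]
r4 m[φ1→X0] = [2, 6]
r4 m[φ1→X7] = [15, 12]
r4 m[φ2→X7] = [1, 6]
r4 m[φ2→X14] = [2, 4]
r4 m[φ3→X0] = [4, 5]
r4 m[φ4→X0] = [8, 2]
r4 m[φ5→X3] = [9, 0]
r4 m[X0→φ0] = [14, 13]
r4 m[X0→φ1] = [15, 10]
r4 m[X0→φ3] = [13, 11]
r4 m[X0→φ4] = [9, 14]
r4 m[X7→φ1] = [1, 6]
r4 m[X7→φ2] = [15, 12]
r4 m[X3→φ0] = [9, 0]
r4 m[X3→φ5] = [12, 12]
r4 m[X14→φ2] = [0, 0]
r5 m[φ0→X0] = [3, 3]
r5 m[φ0→X3] = [16, 16]
r5 m[φ1→X0] = [2, 6]
r5 m[φ1→X7] = [15, 12]
r5 m[φ2→X7] = [1, 6]
r5 m[φ2→X14] = [16, 18]
r5 m[φ3→X0] = [4, 5]
r5 m[φ4→X0] = [8, 2]
r5 m[φ5→X3] = [9, 0]
r5 m[X0→φ0] = [14, 13]
r5 m[X0→φ1] = [15, 10]
r5 m[X0→φ3] = [13, 11]
r5 m[X0→φ4] = [9, 14]
r5 m[X7→φ1] = [1, 6]
r5 m[X7→φ2] = [15, 12]
r5 m[X3→φ0] = [9, 0]
r5 m[X3→φ5] = [12, 12]
r5 m[X14→φ2] = [0, 0]
r6 m[φ0→X0] = [3, 3]
r6 m[φ0→X3] = [16, 16]
r6 m[φ1→X0] = [2, 6]
r6 m[φ1→X7] = [15, 12]
r6 m[φ2→X7] = [1, 6]
r6 m[φ2→X14] = [16, 18]
r6 m[φ3→X0] = [4, 5]
r6 m[φ4→X0] = [8, 2]
r6 m[φ5→X3] = [9, 0]
r6 m[X0→φ0] = [14, 13]
r6 m[X0→φ1] = [15, 10]
r6 m[X0→φ3] = [13, 11]
r6 m[X0→φ4] = [9, 14]
r6 m[X7→φ1] = [1, 6]
r6 m[X7→φ2] = [15, 12]
r6 m[X3→φ0] = [9, 0]
r6 m[X3→φ5] = [16, 16]
r6 m[X14→φ2] = [0, 0]
r7 m[φ0→X0] = [3, 3]
r7 m[φ0→X3] = [16, 16]
r7 m[φ1→X0] = [2, 6]
r7 m[φ1→X7] = [15, 12]
r7 m[φ2→X7] = [1, 6]
r7 m[φ2→X14] = [16, 18]
r7 m[φ3→X0] = [4, 5]
r7 m[φ4→X0] = [8, 2]
r7 m[φ5→X3] = [9, 0]
r7 m[X0→φ0] = [14, 13]
r7 m[X0→φ1] = [15, 10]
r7 m[X0→φ3] = [13, 11]
r7 m[X0→φ4] = [9, 14]
r7 m[X7→φ1] = [1, 6]
r7 m[X7→φ2] = [15, 12]
r7 m[X3→φ0] = [9, 0]
r7 m[X3→φ5] = [16, 16]
r7 m[X14→φ2] = [0, 0]
fixed point reached at round 7
b[X0] = ⊗ incoming = [17, 16]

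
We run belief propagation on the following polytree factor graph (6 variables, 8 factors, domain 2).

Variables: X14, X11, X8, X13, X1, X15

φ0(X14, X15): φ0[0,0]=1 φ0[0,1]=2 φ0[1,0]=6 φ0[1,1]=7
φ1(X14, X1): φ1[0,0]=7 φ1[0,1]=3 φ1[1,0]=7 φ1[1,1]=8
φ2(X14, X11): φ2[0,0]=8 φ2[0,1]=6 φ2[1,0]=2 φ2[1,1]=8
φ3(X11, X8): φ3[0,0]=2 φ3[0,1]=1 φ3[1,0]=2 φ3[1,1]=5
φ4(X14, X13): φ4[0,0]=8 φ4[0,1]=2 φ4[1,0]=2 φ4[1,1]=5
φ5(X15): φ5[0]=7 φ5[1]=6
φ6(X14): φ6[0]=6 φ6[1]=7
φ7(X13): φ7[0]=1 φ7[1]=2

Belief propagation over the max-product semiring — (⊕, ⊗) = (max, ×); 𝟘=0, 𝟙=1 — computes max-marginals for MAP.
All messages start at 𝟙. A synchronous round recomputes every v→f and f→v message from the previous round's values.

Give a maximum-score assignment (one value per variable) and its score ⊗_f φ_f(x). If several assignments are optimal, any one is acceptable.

assignment: (X14=1, X11=1, X8=1, X13=1, X1=1, X15=0); score = 940800

init: all messages = 𝟙 over 2 values
r1 m[φ0→X14] = [2, 7]
r1 m[φ0→X15] = [6, 7]
r1 m[φ1→X14] = [7, 8]
r1 m[φ1→X1] = [7, 8]
r1 m[φ2→X14] = [8, 8]
r1 m[φ2→X11] = [8, 8]
r1 m[φ3→X11] = [2, 5]
r1 m[φ3→X8] = [2, 5]
r1 m[φ4→X14] = [8, 5]
r1 m[φ4→X13] = [8, 5]
r1 m[φ5→X15] = [7, 6]
r1 m[φ6→X14] = [6, 7]
r1 m[φ7→X13] = [1, 2]
r1 m[X14→φ0] = [1, 1]
r1 m[X14→φ1] = [1, 1]
r1 m[X14→φ2] = [1, 1]
r1 m[X14→φ4] = [1, 1]
r1 m[X14→φ6] = [1, 1]
r1 m[X11→φ2] = [1, 1]
r1 m[X11→φ3] = [1, 1]
r1 m[X8→φ3] = [1, 1]
r1 m[X13→φ4] = [1, 1]
r1 m[X13→φ7] = [1, 1]
r1 m[X1→φ1] = [1, 1]
r1 m[X15→φ0] = [1, 1]
r1 m[X15→φ5] = [1, 1]
r2 m[φ0→X14] = [2, 7]
r2 m[φ0→X15] = [6, 7]
r2 m[φ1→X14] = [7, 8]
r2 m[φ1→X1] = [7, 8]
r2 m[φ2→X14] = [8, 8]
r2 m[φ2→X11] = [8, 8]
r2 m[φ3→X11] = [2, 5]
r2 m[φ3→X8] = [2, 5]
r2 m[φ4→X14] = [8, 5]
r2 m[φ4→X13] = [8, 5]
r2 m[φ5→X15] = [7, 6]
r2 m[φ6→X14] = [6, 7]
r2 m[φ7→X13] = [1, 2]
r2 m[X14→φ0] = [2688, 2240]
r2 m[X14→φ1] = [768, 1960]
r2 m[X14→φ2] = [672, 1960]
r2 m[X14→φ4] = [672, 3136]
r2 m[X14→φ6] = [896, 2240]
r2 m[X11→φ2] = [2, 5]
r2 m[X11→φ3] = [8, 8]
r2 m[X8→φ3] = [1, 1]
r2 m[X13→φ4] = [1, 2]
r2 m[X13→φ7] = [8, 5]
r2 m[X1→φ1] = [1, 1]
r2 m[X15→φ0] = [7, 6]
r2 m[X15→φ5] = [6, 7]
r3 m[φ0→X14] = [12, 42]
r3 m[φ0→X15] = [13440, 15680]
r3 m[φ1→X14] = [7, 8]
r3 m[φ1→X1] = [13720, 15680]
r3 m[φ2→X14] = [30, 40]
r3 m[φ2→X11] = [5376, 15680]
r3 m[φ3→X11] = [2, 5]
r3 m[φ3→X8] = [16, 40]
r3 m[φ4→X14] = [8, 10]
r3 m[φ4→X13] = [6272, 15680]
r3 m[φ5→X15] = [7, 6]
r3 m[φ6→X14] = [6, 7]
r3 m[φ7→X13] = [1, 2]
r3 m[X14→φ0] = [2688, 2240]
r3 m[X14→φ1] = [768, 1960]
r3 m[X14→φ2] = [672, 1960]
r3 m[X14→φ4] = [672, 3136]
r3 m[X14→φ6] = [896, 2240]
r3 m[X11→φ2] = [2, 5]
r3 m[X11→φ3] = [8, 8]
r3 m[X8→φ3] = [1, 1]
r3 m[X13→φ4] = [1, 2]
r3 m[X13→φ7] = [8, 5]
r3 m[X1→φ1] = [1, 1]
r3 m[X15→φ0] = [7, 6]
r3 m[X15→φ5] = [6, 7]
r4 m[φ0→X14] = [12, 42]
r4 m[φ0→X15] = [13440, 15680]
r4 m[φ1→X14] = [7, 8]
r4 m[φ1→X1] = [13720, 15680]
r4 m[φ2→X14] = [30, 40]
r4 m[φ2→X11] = [5376, 15680]
r4 m[φ3→X11] = [2, 5]
r4 m[φ3→X8] = [16, 40]
r4 m[φ4→X14] = [8, 10]
r4 m[φ4→X13] = [6272, 15680]
r4 m[φ5→X15] = [7, 6]
r4 m[φ6→X14] = [6, 7]
r4 m[φ7→X13] = [1, 2]
r4 m[X14→φ0] = [10080, 22400]
r4 m[X14→φ1] = [17280, 117600]
r4 m[X14→φ2] = [4032, 23520]
r4 m[X14→φ4] = [15120, 94080]
r4 m[X14→φ6] = [20160, 134400]
r4 m[X11→φ2] = [2, 5]
r4 m[X11→φ3] = [5376, 15680]
r4 m[X8→φ3] = [1, 1]
r4 m[X13→φ4] = [1, 2]
r4 m[X13→φ7] = [6272, 15680]
r4 m[X1→φ1] = [1, 1]
r4 m[X15→φ0] = [7, 6]
r4 m[X15→φ5] = [13440, 15680]
r5 m[φ0→X14] = [12, 42]
r5 m[φ0→X15] = [134400, 156800]
r5 m[φ1→X14] = [7, 8]
r5 m[φ1→X1] = [823200, 940800]
r5 m[φ2→X14] = [30, 40]
r5 m[φ2→X11] = [47040, 188160]
r5 m[φ3→X11] = [2, 5]
r5 m[φ3→X8] = [31360, 78400]
r5 m[φ4→X14] = [8, 10]
r5 m[φ4→X13] = [188160, 470400]
r5 m[φ5→X15] = [7, 6]
r5 m[φ6→X14] = [6, 7]
r5 m[φ7→X13] = [1, 2]
r5 m[X14→φ0] = [10080, 22400]
r5 m[X14→φ1] = [17280, 117600]
r5 m[X14→φ2] = [4032, 23520]
r5 m[X14→φ4] = [15120, 94080]
r5 m[X14→φ6] = [20160, 134400]
r5 m[X11→φ2] = [2, 5]
r5 m[X11→φ3] = [5376, 15680]
r5 m[X8→φ3] = [1, 1]
r5 m[X13→φ4] = [1, 2]
r5 m[X13→φ7] = [6272, 15680]
r5 m[X1→φ1] = [1, 1]
r5 m[X15→φ0] = [7, 6]
r5 m[X15→φ5] = [13440, 15680]
r6 m[φ0→X14] = [12, 42]
r6 m[φ0→X15] = [134400, 156800]
r6 m[φ1→X14] = [7, 8]
r6 m[φ1→X1] = [823200, 940800]
r6 m[φ2→X14] = [30, 40]
r6 m[φ2→X11] = [47040, 188160]
r6 m[φ3→X11] = [2, 5]
r6 m[φ3→X8] = [31360, 78400]
r6 m[φ4→X14] = [8, 10]
r6 m[φ4→X13] = [188160, 470400]
r6 m[φ5→X15] = [7, 6]
r6 m[φ6→X14] = [6, 7]
r6 m[φ7→X13] = [1, 2]
r6 m[X14→φ0] = [10080, 22400]
r6 m[X14→φ1] = [17280, 117600]
r6 m[X14→φ2] = [4032, 23520]
r6 m[X14→φ4] = [15120, 94080]
r6 m[X14→φ6] = [20160, 134400]
r6 m[X11→φ2] = [2, 5]
r6 m[X11→φ3] = [47040, 188160]
r6 m[X8→φ3] = [1, 1]
r6 m[X13→φ4] = [1, 2]
r6 m[X13→φ7] = [188160, 470400]
r6 m[X1→φ1] = [1, 1]
r6 m[X15→φ0] = [7, 6]
r6 m[X15→φ5] = [134400, 156800]
r7 m[φ0→X14] = [12, 42]
r7 m[φ0→X15] = [134400, 156800]
r7 m[φ1→X14] = [7, 8]
r7 m[φ1→X1] = [823200, 940800]
r7 m[φ2→X14] = [30, 40]
r7 m[φ2→X11] = [47040, 188160]
r7 m[φ3→X11] = [2, 5]
r7 m[φ3→X8] = [376320, 940800]
r7 m[φ4→X14] = [8, 10]
r7 m[φ4→X13] = [188160, 470400]
r7 m[φ5→X15] = [7, 6]
r7 m[φ6→X14] = [6, 7]
r7 m[φ7→X13] = [1, 2]
r7 m[X14→φ0] = [10080, 22400]
r7 m[X14→φ1] = [17280, 117600]
r7 m[X14→φ2] = [4032, 23520]
r7 m[X14→φ4] = [15120, 94080]
r7 m[X14→φ6] = [20160, 134400]
r7 m[X11→φ2] = [2, 5]
r7 m[X11→φ3] = [47040, 188160]
r7 m[X8→φ3] = [1, 1]
r7 m[X13→φ4] = [1, 2]
r7 m[X13→φ7] = [188160, 470400]
r7 m[X1→φ1] = [1, 1]
r7 m[X15→φ0] = [7, 6]
r7 m[X15→φ5] = [134400, 156800]
r8 m[φ0→X14] = [12, 42]
r8 m[φ0→X15] = [134400, 156800]
r8 m[φ1→X14] = [7, 8]
r8 m[φ1→X1] = [823200, 940800]
r8 m[φ2→X14] = [30, 40]
r8 m[φ2→X11] = [47040, 188160]
r8 m[φ3→X11] = [2, 5]
r8 m[φ3→X8] = [376320, 940800]
r8 m[φ4→X14] = [8, 10]
r8 m[φ4→X13] = [188160, 470400]
r8 m[φ5→X15] = [7, 6]
r8 m[φ6→X14] = [6, 7]
r8 m[φ7→X13] = [1, 2]
r8 m[X14→φ0] = [10080, 22400]
r8 m[X14→φ1] = [17280, 117600]
r8 m[X14→φ2] = [4032, 23520]
r8 m[X14→φ4] = [15120, 94080]
r8 m[X14→φ6] = [20160, 134400]
r8 m[X11→φ2] = [2, 5]
r8 m[X11→φ3] = [47040, 188160]
r8 m[X8→φ3] = [1, 1]
r8 m[X13→φ4] = [1, 2]
r8 m[X13→φ7] = [188160, 470400]
r8 m[X1→φ1] = [1, 1]
r8 m[X15→φ0] = [7, 6]
r8 m[X15→φ5] = [134400, 156800]
fixed point reached at round 8
traceback from X14: (X14=1, X11=1, X8=1, X13=1, X1=1, X15=0), score=940800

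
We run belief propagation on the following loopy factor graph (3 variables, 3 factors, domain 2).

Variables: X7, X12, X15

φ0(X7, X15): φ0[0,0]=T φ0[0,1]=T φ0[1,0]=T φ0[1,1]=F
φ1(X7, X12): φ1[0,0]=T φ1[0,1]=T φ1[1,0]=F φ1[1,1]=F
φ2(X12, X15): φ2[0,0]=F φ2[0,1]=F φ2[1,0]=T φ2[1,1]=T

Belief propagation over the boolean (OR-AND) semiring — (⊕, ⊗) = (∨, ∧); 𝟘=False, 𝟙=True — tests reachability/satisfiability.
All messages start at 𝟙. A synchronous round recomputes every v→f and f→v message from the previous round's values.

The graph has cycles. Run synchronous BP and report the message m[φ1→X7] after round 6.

init: all messages = 𝟙 over 2 values
r1 m[φ0→X7] = [T, T]
r1 m[φ0→X15] = [T, T]
r1 m[φ1→X7] = [T, F]
r1 m[φ1→X12] = [T, T]
r1 m[φ2→X12] = [F, T]
r1 m[φ2→X15] = [T, T]
r1 m[X7→φ0] = [T, T]
r1 m[X7→φ1] = [T, T]
r1 m[X12→φ1] = [T, T]
r1 m[X12→φ2] = [T, T]
r1 m[X15→φ0] = [T, T]
r1 m[X15→φ2] = [T, T]
r2 m[φ0→X7] = [T, T]
r2 m[φ0→X15] = [T, T]
r2 m[φ1→X7] = [T, F]
r2 m[φ1→X12] = [T, T]
r2 m[φ2→X12] = [F, T]
r2 m[φ2→X15] = [T, T]
r2 m[X7→φ0] = [T, F]
r2 m[X7→φ1] = [T, T]
r2 m[X12→φ1] = [F, T]
r2 m[X12→φ2] = [T, T]
r2 m[X15→φ0] = [T, T]
r2 m[X15→φ2] = [T, T]
r3 m[φ0→X7] = [T, T]
r3 m[φ0→X15] = [T, T]
r3 m[φ1→X7] = [T, F]
r3 m[φ1→X12] = [T, T]
r3 m[φ2→X12] = [F, T]
r3 m[φ2→X15] = [T, T]
r3 m[X7→φ0] = [T, F]
r3 m[X7→φ1] = [T, T]
r3 m[X12→φ1] = [F, T]
r3 m[X12→φ2] = [T, T]
r3 m[X15→φ0] = [T, T]
r3 m[X15→φ2] = [T, T]
r4 m[φ0→X7] = [T, T]
r4 m[φ0→X15] = [T, T]
r4 m[φ1→X7] = [T, F]
r4 m[φ1→X12] = [T, T]
r4 m[φ2→X12] = [F, T]
r4 m[φ2→X15] = [T, T]
r4 m[X7→φ0] = [T, F]
r4 m[X7→φ1] = [T, T]
r4 m[X12→φ1] = [F, T]
r4 m[X12→φ2] = [T, T]
r4 m[X15→φ0] = [T, T]
r4 m[X15→φ2] = [T, T]
r5 m[φ0→X7] = [T, T]
r5 m[φ0→X15] = [T, T]
r5 m[φ1→X7] = [T, F]
r5 m[φ1→X12] = [T, T]
r5 m[φ2→X12] = [F, T]
r5 m[φ2→X15] = [T, T]
r5 m[X7→φ0] = [T, F]
r5 m[X7→φ1] = [T, T]
r5 m[X12→φ1] = [F, T]
r5 m[X12→φ2] = [T, T]
r5 m[X15→φ0] = [T, T]
r5 m[X15→φ2] = [T, T]
r6 m[φ0→X7] = [T, T]
r6 m[φ0→X15] = [T, T]
r6 m[φ1→X7] = [T, F]
r6 m[φ1→X12] = [T, T]
r6 m[φ2→X12] = [F, T]
r6 m[φ2→X15] = [T, T]
r6 m[X7→φ0] = [T, F]
r6 m[X7→φ1] = [T, T]
r6 m[X12→φ1] = [F, T]
r6 m[X12→φ2] = [T, T]
r6 m[X15→φ0] = [T, T]
r6 m[X15→φ2] = [T, T]
fixed point reached at round 3

message @ round 6 = [T, F]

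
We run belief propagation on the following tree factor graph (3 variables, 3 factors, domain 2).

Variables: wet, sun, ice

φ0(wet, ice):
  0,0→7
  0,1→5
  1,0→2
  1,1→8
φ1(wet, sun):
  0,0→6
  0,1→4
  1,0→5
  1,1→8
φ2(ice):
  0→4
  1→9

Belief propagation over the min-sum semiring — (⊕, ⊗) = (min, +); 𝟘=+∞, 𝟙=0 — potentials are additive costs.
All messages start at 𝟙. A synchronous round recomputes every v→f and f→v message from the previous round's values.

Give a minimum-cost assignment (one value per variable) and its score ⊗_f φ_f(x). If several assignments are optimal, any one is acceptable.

assignment: (wet=1, sun=0, ice=0); score = 11

init: all messages = 𝟙 over 2 values
r1 m[φ0→wet] = [5, 2]
r1 m[φ0→ice] = [2, 5]
r1 m[φ1→wet] = [4, 5]
r1 m[φ1→sun] = [5, 4]
r1 m[φ2→ice] = [4, 9]
r1 m[wet→φ0] = [0, 0]
r1 m[wet→φ1] = [0, 0]
r1 m[sun→φ1] = [0, 0]
r1 m[ice→φ0] = [0, 0]
r1 m[ice→φ2] = [0, 0]
r2 m[φ0→wet] = [5, 2]
r2 m[φ0→ice] = [2, 5]
r2 m[φ1→wet] = [4, 5]
r2 m[φ1→sun] = [5, 4]
r2 m[φ2→ice] = [4, 9]
r2 m[wet→φ0] = [4, 5]
r2 m[wet→φ1] = [5, 2]
r2 m[sun→φ1] = [0, 0]
r2 m[ice→φ0] = [4, 9]
r2 m[ice→φ2] = [2, 5]
r3 m[φ0→wet] = [11, 6]
r3 m[φ0→ice] = [7, 9]
r3 m[φ1→wet] = [4, 5]
r3 m[φ1→sun] = [7, 9]
r3 m[φ2→ice] = [4, 9]
r3 m[wet→φ0] = [4, 5]
r3 m[wet→φ1] = [5, 2]
r3 m[sun→φ1] = [0, 0]
r3 m[ice→φ0] = [4, 9]
r3 m[ice→φ2] = [2, 5]
r4 m[φ0→wet] = [11, 6]
r4 m[φ0→ice] = [7, 9]
r4 m[φ1→wet] = [4, 5]
r4 m[φ1→sun] = [7, 9]
r4 m[φ2→ice] = [4, 9]
r4 m[wet→φ0] = [4, 5]
r4 m[wet→φ1] = [11, 6]
r4 m[sun→φ1] = [0, 0]
r4 m[ice→φ0] = [4, 9]
r4 m[ice→φ2] = [7, 9]
r5 m[φ0→wet] = [11, 6]
r5 m[φ0→ice] = [7, 9]
r5 m[φ1→wet] = [4, 5]
r5 m[φ1→sun] = [11, 14]
r5 m[φ2→ice] = [4, 9]
r5 m[wet→φ0] = [4, 5]
r5 m[wet→φ1] = [11, 6]
r5 m[sun→φ1] = [0, 0]
r5 m[ice→φ0] = [4, 9]
r5 m[ice→φ2] = [7, 9]
r6 m[φ0→wet] = [11, 6]
r6 m[φ0→ice] = [7, 9]
r6 m[φ1→wet] = [4, 5]
r6 m[φ1→sun] = [11, 14]
r6 m[φ2→ice] = [4, 9]
r6 m[wet→φ0] = [4, 5]
r6 m[wet→φ1] = [11, 6]
r6 m[sun→φ1] = [0, 0]
r6 m[ice→φ0] = [4, 9]
r6 m[ice→φ2] = [7, 9]
fixed point reached at round 6
traceback from wet: (wet=1, sun=0, ice=0), score=11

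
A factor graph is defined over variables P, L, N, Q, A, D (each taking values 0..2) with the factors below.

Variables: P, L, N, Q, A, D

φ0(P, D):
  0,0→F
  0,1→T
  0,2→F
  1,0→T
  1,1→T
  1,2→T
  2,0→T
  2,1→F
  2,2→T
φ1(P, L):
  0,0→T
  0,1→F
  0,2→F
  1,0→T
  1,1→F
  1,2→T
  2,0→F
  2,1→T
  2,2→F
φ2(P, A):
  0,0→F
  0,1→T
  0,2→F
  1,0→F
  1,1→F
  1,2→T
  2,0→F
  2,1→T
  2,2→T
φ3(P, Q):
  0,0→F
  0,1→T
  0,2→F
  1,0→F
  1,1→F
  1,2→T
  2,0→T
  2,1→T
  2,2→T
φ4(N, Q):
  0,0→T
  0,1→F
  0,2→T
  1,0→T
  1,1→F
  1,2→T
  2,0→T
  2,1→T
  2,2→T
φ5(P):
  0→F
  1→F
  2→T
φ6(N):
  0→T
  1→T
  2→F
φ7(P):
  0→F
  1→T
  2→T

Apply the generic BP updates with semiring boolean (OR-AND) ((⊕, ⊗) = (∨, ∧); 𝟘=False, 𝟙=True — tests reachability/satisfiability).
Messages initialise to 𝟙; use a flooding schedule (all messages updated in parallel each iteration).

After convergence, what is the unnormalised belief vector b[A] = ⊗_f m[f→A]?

b[A] = [F, T, T]

init: all messages = 𝟙 over 3 values
r1 m[φ0→P] = [T, T, T]
r1 m[φ0→D] = [T, T, T]
r1 m[φ1→P] = [T, T, T]
r1 m[φ1→L] = [T, T, T]
r1 m[φ2→P] = [T, T, T]
r1 m[φ2→A] = [F, T, T]
r1 m[φ3→P] = [T, T, T]
r1 m[φ3→Q] = [T, T, T]
r1 m[φ4→N] = [T, T, T]
r1 m[φ4→Q] = [T, T, T]
r1 m[φ5→P] = [F, F, T]
r1 m[φ6→N] = [T, T, F]
r1 m[φ7→P] = [F, T, T]
r1 m[P→φ0] = [T, T, T]
r1 m[P→φ1] = [T, T, T]
r1 m[P→φ2] = [T, T, T]
r1 m[P→φ3] = [T, T, T]
r1 m[P→φ5] = [T, T, T]
r1 m[P→φ7] = [T, T, T]
r1 m[L→φ1] = [T, T, T]
r1 m[N→φ4] = [T, T, T]
r1 m[N→φ6] = [T, T, T]
r1 m[Q→φ3] = [T, T, T]
r1 m[Q→φ4] = [T, T, T]
r1 m[A→φ2] = [T, T, T]
r1 m[D→φ0] = [T, T, T]
r2 m[φ0→P] = [T, T, T]
r2 m[φ0→D] = [T, T, T]
r2 m[φ1→P] = [T, T, T]
r2 m[φ1→L] = [T, T, T]
r2 m[φ2→P] = [T, T, T]
r2 m[φ2→A] = [F, T, T]
r2 m[φ3→P] = [T, T, T]
r2 m[φ3→Q] = [T, T, T]
r2 m[φ4→N] = [T, T, T]
r2 m[φ4→Q] = [T, T, T]
r2 m[φ5→P] = [F, F, T]
r2 m[φ6→N] = [T, T, F]
r2 m[φ7→P] = [F, T, T]
r2 m[P→φ0] = [F, F, T]
r2 m[P→φ1] = [F, F, T]
r2 m[P→φ2] = [F, F, T]
r2 m[P→φ3] = [F, F, T]
r2 m[P→φ5] = [F, T, T]
r2 m[P→φ7] = [F, F, T]
r2 m[L→φ1] = [T, T, T]
r2 m[N→φ4] = [T, T, F]
r2 m[N→φ6] = [T, T, T]
r2 m[Q→φ3] = [T, T, T]
r2 m[Q→φ4] = [T, T, T]
r2 m[A→φ2] = [T, T, T]
r2 m[D→φ0] = [T, T, T]
r3 m[φ0→P] = [T, T, T]
r3 m[φ0→D] = [T, F, T]
r3 m[φ1→P] = [T, T, T]
r3 m[φ1→L] = [F, T, F]
r3 m[φ2→P] = [T, T, T]
r3 m[φ2→A] = [F, T, T]
r3 m[φ3→P] = [T, T, T]
r3 m[φ3→Q] = [T, T, T]
r3 m[φ4→N] = [T, T, T]
r3 m[φ4→Q] = [T, F, T]
r3 m[φ5→P] = [F, F, T]
r3 m[φ6→N] = [T, T, F]
r3 m[φ7→P] = [F, T, T]
r3 m[P→φ0] = [F, F, T]
r3 m[P→φ1] = [F, F, T]
r3 m[P→φ2] = [F, F, T]
r3 m[P→φ3] = [F, F, T]
r3 m[P→φ5] = [F, T, T]
r3 m[P→φ7] = [F, F, T]
r3 m[L→φ1] = [T, T, T]
r3 m[N→φ4] = [T, T, F]
r3 m[N→φ6] = [T, T, T]
r3 m[Q→φ3] = [T, T, T]
r3 m[Q→φ4] = [T, T, T]
r3 m[A→φ2] = [T, T, T]
r3 m[D→φ0] = [T, T, T]
r4 m[φ0→P] = [T, T, T]
r4 m[φ0→D] = [T, F, T]
r4 m[φ1→P] = [T, T, T]
r4 m[φ1→L] = [F, T, F]
r4 m[φ2→P] = [T, T, T]
r4 m[φ2→A] = [F, T, T]
r4 m[φ3→P] = [T, T, T]
r4 m[φ3→Q] = [T, T, T]
r4 m[φ4→N] = [T, T, T]
r4 m[φ4→Q] = [T, F, T]
r4 m[φ5→P] = [F, F, T]
r4 m[φ6→N] = [T, T, F]
r4 m[φ7→P] = [F, T, T]
r4 m[P→φ0] = [F, F, T]
r4 m[P→φ1] = [F, F, T]
r4 m[P→φ2] = [F, F, T]
r4 m[P→φ3] = [F, F, T]
r4 m[P→φ5] = [F, T, T]
r4 m[P→φ7] = [F, F, T]
r4 m[L→φ1] = [T, T, T]
r4 m[N→φ4] = [T, T, F]
r4 m[N→φ6] = [T, T, T]
r4 m[Q→φ3] = [T, F, T]
r4 m[Q→φ4] = [T, T, T]
r4 m[A→φ2] = [T, T, T]
r4 m[D→φ0] = [T, T, T]
r5 m[φ0→P] = [T, T, T]
r5 m[φ0→D] = [T, F, T]
r5 m[φ1→P] = [T, T, T]
r5 m[φ1→L] = [F, T, F]
r5 m[φ2→P] = [T, T, T]
r5 m[φ2→A] = [F, T, T]
r5 m[φ3→P] = [F, T, T]
r5 m[φ3→Q] = [T, T, T]
r5 m[φ4→N] = [T, T, T]
r5 m[φ4→Q] = [T, F, T]
r5 m[φ5→P] = [F, F, T]
r5 m[φ6→N] = [T, T, F]
r5 m[φ7→P] = [F, T, T]
r5 m[P→φ0] = [F, F, T]
r5 m[P→φ1] = [F, F, T]
r5 m[P→φ2] = [F, F, T]
r5 m[P→φ3] = [F, F, T]
r5 m[P→φ5] = [F, T, T]
r5 m[P→φ7] = [F, F, T]
r5 m[L→φ1] = [T, T, T]
r5 m[N→φ4] = [T, T, F]
r5 m[N→φ6] = [T, T, T]
r5 m[Q→φ3] = [T, F, T]
r5 m[Q→φ4] = [T, T, T]
r5 m[A→φ2] = [T, T, T]
r5 m[D→φ0] = [T, T, T]
r6 m[φ0→P] = [T, T, T]
r6 m[φ0→D] = [T, F, T]
r6 m[φ1→P] = [T, T, T]
r6 m[φ1→L] = [F, T, F]
r6 m[φ2→P] = [T, T, T]
r6 m[φ2→A] = [F, T, T]
r6 m[φ3→P] = [F, T, T]
r6 m[φ3→Q] = [T, T, T]
r6 m[φ4→N] = [T, T, T]
r6 m[φ4→Q] = [T, F, T]
r6 m[φ5→P] = [F, F, T]
r6 m[φ6→N] = [T, T, F]
r6 m[φ7→P] = [F, T, T]
r6 m[P→φ0] = [F, F, T]
r6 m[P→φ1] = [F, F, T]
r6 m[P→φ2] = [F, F, T]
r6 m[P→φ3] = [F, F, T]
r6 m[P→φ5] = [F, T, T]
r6 m[P→φ7] = [F, F, T]
r6 m[L→φ1] = [T, T, T]
r6 m[N→φ4] = [T, T, F]
r6 m[N→φ6] = [T, T, T]
r6 m[Q→φ3] = [T, F, T]
r6 m[Q→φ4] = [T, T, T]
r6 m[A→φ2] = [T, T, T]
r6 m[D→φ0] = [T, T, T]
fixed point reached at round 6
b[A] = ⊗ incoming = [F, T, T]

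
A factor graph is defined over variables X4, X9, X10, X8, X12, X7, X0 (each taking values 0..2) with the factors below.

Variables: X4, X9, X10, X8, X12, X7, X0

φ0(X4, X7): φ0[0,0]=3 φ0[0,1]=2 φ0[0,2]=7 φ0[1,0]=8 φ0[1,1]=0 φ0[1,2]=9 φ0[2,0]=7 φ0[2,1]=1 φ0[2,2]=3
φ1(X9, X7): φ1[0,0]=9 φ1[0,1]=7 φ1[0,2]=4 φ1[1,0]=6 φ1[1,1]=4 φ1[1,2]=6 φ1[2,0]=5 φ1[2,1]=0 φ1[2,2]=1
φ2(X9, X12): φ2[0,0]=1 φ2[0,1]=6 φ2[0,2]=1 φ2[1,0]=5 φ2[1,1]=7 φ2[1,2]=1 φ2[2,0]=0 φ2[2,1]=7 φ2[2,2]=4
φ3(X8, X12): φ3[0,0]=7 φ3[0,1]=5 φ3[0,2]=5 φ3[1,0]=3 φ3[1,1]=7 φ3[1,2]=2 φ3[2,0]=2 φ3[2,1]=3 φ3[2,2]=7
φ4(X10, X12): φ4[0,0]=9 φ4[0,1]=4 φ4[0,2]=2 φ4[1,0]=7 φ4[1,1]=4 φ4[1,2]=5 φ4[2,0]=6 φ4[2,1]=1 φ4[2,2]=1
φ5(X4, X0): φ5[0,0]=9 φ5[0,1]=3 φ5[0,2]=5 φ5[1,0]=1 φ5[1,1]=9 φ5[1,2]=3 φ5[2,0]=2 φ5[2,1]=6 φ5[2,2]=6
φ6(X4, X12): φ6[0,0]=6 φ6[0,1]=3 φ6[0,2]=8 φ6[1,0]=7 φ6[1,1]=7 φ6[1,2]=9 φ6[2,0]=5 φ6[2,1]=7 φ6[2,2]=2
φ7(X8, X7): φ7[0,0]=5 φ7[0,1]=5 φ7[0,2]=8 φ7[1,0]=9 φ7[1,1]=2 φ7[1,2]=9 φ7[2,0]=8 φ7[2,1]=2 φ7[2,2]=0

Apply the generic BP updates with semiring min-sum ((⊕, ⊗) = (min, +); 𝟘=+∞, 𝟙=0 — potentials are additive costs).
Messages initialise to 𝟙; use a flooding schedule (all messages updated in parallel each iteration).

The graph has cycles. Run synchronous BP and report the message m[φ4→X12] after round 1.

message @ round 1 = [6, 1, 1]

init: all messages = 𝟙 over 3 values
r1 m[φ0→X4] = [2, 0, 1]
r1 m[φ0→X7] = [3, 0, 3]
r1 m[φ1→X9] = [4, 4, 0]
r1 m[φ1→X7] = [5, 0, 1]
r1 m[φ2→X9] = [1, 1, 0]
r1 m[φ2→X12] = [0, 6, 1]
r1 m[φ3→X8] = [5, 2, 2]
r1 m[φ3→X12] = [2, 3, 2]
r1 m[φ4→X10] = [2, 4, 1]
r1 m[φ4→X12] = [6, 1, 1]
r1 m[φ5→X4] = [3, 1, 2]
r1 m[φ5→X0] = [1, 3, 3]
r1 m[φ6→X4] = [3, 7, 2]
r1 m[φ6→X12] = [5, 3, 2]
r1 m[φ7→X8] = [5, 2, 0]
r1 m[φ7→X7] = [5, 2, 0]
r1 m[X4→φ0] = [0, 0, 0]
r1 m[X4→φ5] = [0, 0, 0]
r1 m[X4→φ6] = [0, 0, 0]
r1 m[X9→φ1] = [0, 0, 0]
r1 m[X9→φ2] = [0, 0, 0]
r1 m[X10→φ4] = [0, 0, 0]
r1 m[X8→φ3] = [0, 0, 0]
r1 m[X8→φ7] = [0, 0, 0]
r1 m[X12→φ2] = [0, 0, 0]
r1 m[X12→φ3] = [0, 0, 0]
r1 m[X12→φ4] = [0, 0, 0]
r1 m[X12→φ6] = [0, 0, 0]
r1 m[X7→φ0] = [0, 0, 0]
r1 m[X7→φ1] = [0, 0, 0]
r1 m[X7→φ7] = [0, 0, 0]
r1 m[X0→φ5] = [0, 0, 0]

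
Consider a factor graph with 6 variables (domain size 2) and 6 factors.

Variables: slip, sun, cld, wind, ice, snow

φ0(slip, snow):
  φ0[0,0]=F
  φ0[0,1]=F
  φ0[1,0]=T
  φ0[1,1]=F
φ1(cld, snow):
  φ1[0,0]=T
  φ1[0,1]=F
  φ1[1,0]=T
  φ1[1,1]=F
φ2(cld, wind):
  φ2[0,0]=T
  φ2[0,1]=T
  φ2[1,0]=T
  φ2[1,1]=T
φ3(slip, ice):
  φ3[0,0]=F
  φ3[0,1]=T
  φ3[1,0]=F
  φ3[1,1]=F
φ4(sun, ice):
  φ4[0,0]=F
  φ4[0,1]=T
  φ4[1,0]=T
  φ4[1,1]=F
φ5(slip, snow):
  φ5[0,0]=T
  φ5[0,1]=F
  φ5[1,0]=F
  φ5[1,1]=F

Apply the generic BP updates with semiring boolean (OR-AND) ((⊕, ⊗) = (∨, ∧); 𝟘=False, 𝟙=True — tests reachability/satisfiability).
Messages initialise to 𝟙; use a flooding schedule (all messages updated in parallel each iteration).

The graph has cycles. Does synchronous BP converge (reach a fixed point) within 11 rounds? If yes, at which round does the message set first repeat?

init: all messages = 𝟙 over 2 values
r1 m[φ0→slip] = [F, T]
r1 m[φ0→snow] = [T, F]
r1 m[φ1→cld] = [T, T]
r1 m[φ1→snow] = [T, F]
r1 m[φ2→cld] = [T, T]
r1 m[φ2→wind] = [T, T]
r1 m[φ3→slip] = [T, F]
r1 m[φ3→ice] = [F, T]
r1 m[φ4→sun] = [T, T]
r1 m[φ4→ice] = [T, T]
r1 m[φ5→slip] = [T, F]
r1 m[φ5→snow] = [T, F]
r1 m[slip→φ0] = [T, T]
r1 m[slip→φ3] = [T, T]
r1 m[slip→φ5] = [T, T]
r1 m[sun→φ4] = [T, T]
r1 m[cld→φ1] = [T, T]
r1 m[cld→φ2] = [T, T]
r1 m[wind→φ2] = [T, T]
r1 m[ice→φ3] = [T, T]
r1 m[ice→φ4] = [T, T]
r1 m[snow→φ0] = [T, T]
r1 m[snow→φ1] = [T, T]
r1 m[snow→φ5] = [T, T]
r2 m[φ0→slip] = [F, T]
r2 m[φ0→snow] = [T, F]
r2 m[φ1→cld] = [T, T]
r2 m[φ1→snow] = [T, F]
r2 m[φ2→cld] = [T, T]
r2 m[φ2→wind] = [T, T]
r2 m[φ3→slip] = [T, F]
r2 m[φ3→ice] = [F, T]
r2 m[φ4→sun] = [T, T]
r2 m[φ4→ice] = [T, T]
r2 m[φ5→slip] = [T, F]
r2 m[φ5→snow] = [T, F]
r2 m[slip→φ0] = [T, F]
r2 m[slip→φ3] = [F, F]
r2 m[slip→φ5] = [F, F]
r2 m[sun→φ4] = [T, T]
r2 m[cld→φ1] = [T, T]
r2 m[cld→φ2] = [T, T]
r2 m[wind→φ2] = [T, T]
r2 m[ice→φ3] = [T, T]
r2 m[ice→φ4] = [F, T]
r2 m[snow→φ0] = [T, F]
r2 m[snow→φ1] = [T, F]
r2 m[snow→φ5] = [T, F]
r3 m[φ0→slip] = [F, T]
r3 m[φ0→snow] = [F, F]
r3 m[φ1→cld] = [T, T]
r3 m[φ1→snow] = [T, F]
r3 m[φ2→cld] = [T, T]
r3 m[φ2→wind] = [T, T]
r3 m[φ3→slip] = [T, F]
r3 m[φ3→ice] = [F, F]
r3 m[φ4→sun] = [T, F]
r3 m[φ4→ice] = [T, T]
r3 m[φ5→slip] = [T, F]
r3 m[φ5→snow] = [F, F]
r3 m[slip→φ0] = [T, F]
r3 m[slip→φ3] = [F, F]
r3 m[slip→φ5] = [F, F]
r3 m[sun→φ4] = [T, T]
r3 m[cld→φ1] = [T, T]
r3 m[cld→φ2] = [T, T]
r3 m[wind→φ2] = [T, T]
r3 m[ice→φ3] = [T, T]
r3 m[ice→φ4] = [F, T]
r3 m[snow→φ0] = [T, F]
r3 m[snow→φ1] = [T, F]
r3 m[snow→φ5] = [T, F]
r4 m[φ0→slip] = [F, T]
r4 m[φ0→snow] = [F, F]
r4 m[φ1→cld] = [T, T]
r4 m[φ1→snow] = [T, F]
r4 m[φ2→cld] = [T, T]
r4 m[φ2→wind] = [T, T]
r4 m[φ3→slip] = [T, F]
r4 m[φ3→ice] = [F, F]
r4 m[φ4→sun] = [T, F]
r4 m[φ4→ice] = [T, T]
r4 m[φ5→slip] = [T, F]
r4 m[φ5→snow] = [F, F]
r4 m[slip→φ0] = [T, F]
r4 m[slip→φ3] = [F, F]
r4 m[slip→φ5] = [F, F]
r4 m[sun→φ4] = [T, T]
r4 m[cld→φ1] = [T, T]
r4 m[cld→φ2] = [T, T]
r4 m[wind→φ2] = [T, T]
r4 m[ice→φ3] = [T, T]
r4 m[ice→φ4] = [F, F]
r4 m[snow→φ0] = [F, F]
r4 m[snow→φ1] = [F, F]
r4 m[snow→φ5] = [F, F]
r5 m[φ0→slip] = [F, F]
r5 m[φ0→snow] = [F, F]
r5 m[φ1→cld] = [F, F]
r5 m[φ1→snow] = [T, F]
r5 m[φ2→cld] = [T, T]
r5 m[φ2→wind] = [T, T]
r5 m[φ3→slip] = [T, F]
r5 m[φ3→ice] = [F, F]
r5 m[φ4→sun] = [F, F]
r5 m[φ4→ice] = [T, T]
r5 m[φ5→slip] = [F, F]
r5 m[φ5→snow] = [F, F]
r5 m[slip→φ0] = [T, F]
r5 m[slip→φ3] = [F, F]
r5 m[slip→φ5] = [F, F]
r5 m[sun→φ4] = [T, T]
r5 m[cld→φ1] = [T, T]
r5 m[cld→φ2] = [T, T]
r5 m[wind→φ2] = [T, T]
r5 m[ice→φ3] = [T, T]
r5 m[ice→φ4] = [F, F]
r5 m[snow→φ0] = [F, F]
r5 m[snow→φ1] = [F, F]
r5 m[snow→φ5] = [F, F]
r6 m[φ0→slip] = [F, F]
r6 m[φ0→snow] = [F, F]
r6 m[φ1→cld] = [F, F]
r6 m[φ1→snow] = [T, F]
r6 m[φ2→cld] = [T, T]
r6 m[φ2→wind] = [T, T]
r6 m[φ3→slip] = [T, F]
r6 m[φ3→ice] = [F, F]
r6 m[φ4→sun] = [F, F]
r6 m[φ4→ice] = [T, T]
r6 m[φ5→slip] = [F, F]
r6 m[φ5→snow] = [F, F]
r6 m[slip→φ0] = [F, F]
r6 m[slip→φ3] = [F, F]
r6 m[slip→φ5] = [F, F]
r6 m[sun→φ4] = [T, T]
r6 m[cld→φ1] = [T, T]
r6 m[cld→φ2] = [F, F]
r6 m[wind→φ2] = [T, T]
r6 m[ice→φ3] = [T, T]
r6 m[ice→φ4] = [F, F]
r6 m[snow→φ0] = [F, F]
r6 m[snow→φ1] = [F, F]
r6 m[snow→φ5] = [F, F]
r7 m[φ0→slip] = [F, F]
r7 m[φ0→snow] = [F, F]
r7 m[φ1→cld] = [F, F]
r7 m[φ1→snow] = [T, F]
r7 m[φ2→cld] = [T, T]
r7 m[φ2→wind] = [F, F]
r7 m[φ3→slip] = [T, F]
r7 m[φ3→ice] = [F, F]
r7 m[φ4→sun] = [F, F]
r7 m[φ4→ice] = [T, T]
r7 m[φ5→slip] = [F, F]
r7 m[φ5→snow] = [F, F]
r7 m[slip→φ0] = [F, F]
r7 m[slip→φ3] = [F, F]
r7 m[slip→φ5] = [F, F]
r7 m[sun→φ4] = [T, T]
r7 m[cld→φ1] = [T, T]
r7 m[cld→φ2] = [F, F]
r7 m[wind→φ2] = [T, T]
r7 m[ice→φ3] = [T, T]
r7 m[ice→φ4] = [F, F]
r7 m[snow→φ0] = [F, F]
r7 m[snow→φ1] = [F, F]
r7 m[snow→φ5] = [F, F]
r8 m[φ0→slip] = [F, F]
r8 m[φ0→snow] = [F, F]
r8 m[φ1→cld] = [F, F]
r8 m[φ1→snow] = [T, F]
r8 m[φ2→cld] = [T, T]
r8 m[φ2→wind] = [F, F]
r8 m[φ3→slip] = [T, F]
r8 m[φ3→ice] = [F, F]
r8 m[φ4→sun] = [F, F]
r8 m[φ4→ice] = [T, T]
r8 m[φ5→slip] = [F, F]
r8 m[φ5→snow] = [F, F]
r8 m[slip→φ0] = [F, F]
r8 m[slip→φ3] = [F, F]
r8 m[slip→φ5] = [F, F]
r8 m[sun→φ4] = [T, T]
r8 m[cld→φ1] = [T, T]
r8 m[cld→φ2] = [F, F]
r8 m[wind→φ2] = [T, T]
r8 m[ice→φ3] = [T, T]
r8 m[ice→φ4] = [F, F]
r8 m[snow→φ0] = [F, F]
r8 m[snow→φ1] = [F, F]
r8 m[snow→φ5] = [F, F]
fixed point reached at round 8
messages reach a fixed point at round 8

CONVERGED at round 8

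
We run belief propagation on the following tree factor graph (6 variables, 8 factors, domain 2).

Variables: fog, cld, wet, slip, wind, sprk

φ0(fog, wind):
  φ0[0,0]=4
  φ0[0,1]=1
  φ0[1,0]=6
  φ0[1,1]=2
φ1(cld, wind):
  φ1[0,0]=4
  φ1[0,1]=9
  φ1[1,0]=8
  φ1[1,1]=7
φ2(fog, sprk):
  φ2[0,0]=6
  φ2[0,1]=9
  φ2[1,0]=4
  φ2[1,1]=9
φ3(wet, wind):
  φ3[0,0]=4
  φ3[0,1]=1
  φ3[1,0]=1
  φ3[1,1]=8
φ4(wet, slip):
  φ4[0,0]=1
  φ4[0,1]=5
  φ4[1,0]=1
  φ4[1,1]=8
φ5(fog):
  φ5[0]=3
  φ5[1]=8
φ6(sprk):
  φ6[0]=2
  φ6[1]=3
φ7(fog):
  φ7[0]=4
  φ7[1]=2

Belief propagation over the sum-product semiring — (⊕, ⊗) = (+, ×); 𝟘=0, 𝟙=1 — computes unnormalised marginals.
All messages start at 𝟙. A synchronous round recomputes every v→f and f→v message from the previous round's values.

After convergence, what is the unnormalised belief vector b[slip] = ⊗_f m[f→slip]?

init: all messages = 𝟙 over 2 values
r1 m[φ0→fog] = [5, 8]
r1 m[φ0→wind] = [10, 3]
r1 m[φ1→cld] = [13, 15]
r1 m[φ1→wind] = [12, 16]
r1 m[φ2→fog] = [15, 13]
r1 m[φ2→sprk] = [10, 18]
r1 m[φ3→wet] = [5, 9]
r1 m[φ3→wind] = [5, 9]
r1 m[φ4→wet] = [6, 9]
r1 m[φ4→slip] = [2, 13]
r1 m[φ5→fog] = [3, 8]
r1 m[φ6→sprk] = [2, 3]
r1 m[φ7→fog] = [4, 2]
r1 m[fog→φ0] = [1, 1]
r1 m[fog→φ2] = [1, 1]
r1 m[fog→φ5] = [1, 1]
r1 m[fog→φ7] = [1, 1]
r1 m[cld→φ1] = [1, 1]
r1 m[wet→φ3] = [1, 1]
r1 m[wet→φ4] = [1, 1]
r1 m[slip→φ4] = [1, 1]
r1 m[wind→φ0] = [1, 1]
r1 m[wind→φ1] = [1, 1]
r1 m[wind→φ3] = [1, 1]
r1 m[sprk→φ2] = [1, 1]
r1 m[sprk→φ6] = [1, 1]
r2 m[φ0→fog] = [5, 8]
r2 m[φ0→wind] = [10, 3]
r2 m[φ1→cld] = [13, 15]
r2 m[φ1→wind] = [12, 16]
r2 m[φ2→fog] = [15, 13]
r2 m[φ2→sprk] = [10, 18]
r2 m[φ3→wet] = [5, 9]
r2 m[φ3→wind] = [5, 9]
r2 m[φ4→wet] = [6, 9]
r2 m[φ4→slip] = [2, 13]
r2 m[φ5→fog] = [3, 8]
r2 m[φ6→sprk] = [2, 3]
r2 m[φ7→fog] = [4, 2]
r2 m[fog→φ0] = [180, 208]
r2 m[fog→φ2] = [60, 128]
r2 m[fog→φ5] = [300, 208]
r2 m[fog→φ7] = [225, 832]
r2 m[cld→φ1] = [1, 1]
r2 m[wet→φ3] = [6, 9]
r2 m[wet→φ4] = [5, 9]
r2 m[slip→φ4] = [1, 1]
r2 m[wind→φ0] = [60, 144]
r2 m[wind→φ1] = [50, 27]
r2 m[wind→φ3] = [120, 48]
r2 m[sprk→φ2] = [2, 3]
r2 m[sprk→φ6] = [10, 18]
r3 m[φ0→fog] = [384, 648]
r3 m[φ0→wind] = [1968, 596]
r3 m[φ1→cld] = [443, 589]
r3 m[φ1→wind] = [12, 16]
r3 m[φ2→fog] = [39, 35]
r3 m[φ2→sprk] = [872, 1692]
r3 m[φ3→wet] = [528, 504]
r3 m[φ3→wind] = [33, 78]
r3 m[φ4→wet] = [6, 9]
r3 m[φ4→slip] = [14, 97]
r3 m[φ5→fog] = [3, 8]
r3 m[φ6→sprk] = [2, 3]
r3 m[φ7→fog] = [4, 2]
r3 m[fog→φ0] = [180, 208]
r3 m[fog→φ2] = [60, 128]
r3 m[fog→φ5] = [300, 208]
r3 m[fog→φ7] = [225, 832]
r3 m[cld→φ1] = [1, 1]
r3 m[wet→φ3] = [6, 9]
r3 m[wet→φ4] = [5, 9]
r3 m[slip→φ4] = [1, 1]
r3 m[wind→φ0] = [60, 144]
r3 m[wind→φ1] = [50, 27]
r3 m[wind→φ3] = [120, 48]
r3 m[sprk→φ2] = [2, 3]
r3 m[sprk→φ6] = [10, 18]
r4 m[φ0→fog] = [384, 648]
r4 m[φ0→wind] = [1968, 596]
r4 m[φ1→cld] = [443, 589]
r4 m[φ1→wind] = [12, 16]
r4 m[φ2→fog] = [39, 35]
r4 m[φ2→sprk] = [872, 1692]
r4 m[φ3→wet] = [528, 504]
r4 m[φ3→wind] = [33, 78]
r4 m[φ4→wet] = [6, 9]
r4 m[φ4→slip] = [14, 97]
r4 m[φ5→fog] = [3, 8]
r4 m[φ6→sprk] = [2, 3]
r4 m[φ7→fog] = [4, 2]
r4 m[fog→φ0] = [468, 560]
r4 m[fog→φ2] = [4608, 10368]
r4 m[fog→φ5] = [59904, 45360]
r4 m[fog→φ7] = [44928, 181440]
r4 m[cld→φ1] = [1, 1]
r4 m[wet→φ3] = [6, 9]
r4 m[wet→φ4] = [528, 504]
r4 m[slip→φ4] = [1, 1]
r4 m[wind→φ0] = [396, 1248]
r4 m[wind→φ1] = [64944, 46488]
r4 m[wind→φ3] = [23616, 9536]
r4 m[sprk→φ2] = [2, 3]
r4 m[sprk→φ6] = [872, 1692]
r5 m[φ0→fog] = [2832, 4872]
r5 m[φ0→wind] = [5232, 1588]
r5 m[φ1→cld] = [678168, 844968]
r5 m[φ1→wind] = [12, 16]
r5 m[φ2→fog] = [39, 35]
r5 m[φ2→sprk] = [69120, 134784]
r5 m[φ3→wet] = [104000, 99904]
r5 m[φ3→wind] = [33, 78]
r5 m[φ4→wet] = [6, 9]
r5 m[φ4→slip] = [1032, 6672]
r5 m[φ5→fog] = [3, 8]
r5 m[φ6→sprk] = [2, 3]
r5 m[φ7→fog] = [4, 2]
r5 m[fog→φ0] = [468, 560]
r5 m[fog→φ2] = [4608, 10368]
r5 m[fog→φ5] = [59904, 45360]
r5 m[fog→φ7] = [44928, 181440]
r5 m[cld→φ1] = [1, 1]
r5 m[wet→φ3] = [6, 9]
r5 m[wet→φ4] = [528, 504]
r5 m[slip→φ4] = [1, 1]
r5 m[wind→φ0] = [396, 1248]
r5 m[wind→φ1] = [64944, 46488]
r5 m[wind→φ3] = [23616, 9536]
r5 m[sprk→φ2] = [2, 3]
r5 m[sprk→φ6] = [872, 1692]
r6 m[φ0→fog] = [2832, 4872]
r6 m[φ0→wind] = [5232, 1588]
r6 m[φ1→cld] = [678168, 844968]
r6 m[φ1→wind] = [12, 16]
r6 m[φ2→fog] = [39, 35]
r6 m[φ2→sprk] = [69120, 134784]
r6 m[φ3→wet] = [104000, 99904]
r6 m[φ3→wind] = [33, 78]
r6 m[φ4→wet] = [6, 9]
r6 m[φ4→slip] = [1032, 6672]
r6 m[φ5→fog] = [3, 8]
r6 m[φ6→sprk] = [2, 3]
r6 m[φ7→fog] = [4, 2]
r6 m[fog→φ0] = [468, 560]
r6 m[fog→φ2] = [33984, 77952]
r6 m[fog→φ5] = [441792, 341040]
r6 m[fog→φ7] = [331344, 1364160]
r6 m[cld→φ1] = [1, 1]
r6 m[wet→φ3] = [6, 9]
r6 m[wet→φ4] = [104000, 99904]
r6 m[slip→φ4] = [1, 1]
r6 m[wind→φ0] = [396, 1248]
r6 m[wind→φ1] = [172656, 123864]
r6 m[wind→φ3] = [62784, 25408]
r6 m[sprk→φ2] = [2, 3]
r6 m[sprk→φ6] = [69120, 134784]
r7 m[φ0→fog] = [2832, 4872]
r7 m[φ0→wind] = [5232, 1588]
r7 m[φ1→cld] = [1805400, 2248296]
r7 m[φ1→wind] = [12, 16]
r7 m[φ2→fog] = [39, 35]
r7 m[φ2→sprk] = [515712, 1007424]
r7 m[φ3→wet] = [276544, 266048]
r7 m[φ3→wind] = [33, 78]
r7 m[φ4→wet] = [6, 9]
r7 m[φ4→slip] = [203904, 1319232]
r7 m[φ5→fog] = [3, 8]
r7 m[φ6→sprk] = [2, 3]
r7 m[φ7→fog] = [4, 2]
r7 m[fog→φ0] = [468, 560]
r7 m[fog→φ2] = [33984, 77952]
r7 m[fog→φ5] = [441792, 341040]
r7 m[fog→φ7] = [331344, 1364160]
r7 m[cld→φ1] = [1, 1]
r7 m[wet→φ3] = [6, 9]
r7 m[wet→φ4] = [104000, 99904]
r7 m[slip→φ4] = [1, 1]
r7 m[wind→φ0] = [396, 1248]
r7 m[wind→φ1] = [172656, 123864]
r7 m[wind→φ3] = [62784, 25408]
r7 m[sprk→φ2] = [2, 3]
r7 m[sprk→φ6] = [69120, 134784]
r8 m[φ0→fog] = [2832, 4872]
r8 m[φ0→wind] = [5232, 1588]
r8 m[φ1→cld] = [1805400, 2248296]
r8 m[φ1→wind] = [12, 16]
r8 m[φ2→fog] = [39, 35]
r8 m[φ2→sprk] = [515712, 1007424]
r8 m[φ3→wet] = [276544, 266048]
r8 m[φ3→wind] = [33, 78]
r8 m[φ4→wet] = [6, 9]
r8 m[φ4→slip] = [203904, 1319232]
r8 m[φ5→fog] = [3, 8]
r8 m[φ6→sprk] = [2, 3]
r8 m[φ7→fog] = [4, 2]
r8 m[fog→φ0] = [468, 560]
r8 m[fog→φ2] = [33984, 77952]
r8 m[fog→φ5] = [441792, 341040]
r8 m[fog→φ7] = [331344, 1364160]
r8 m[cld→φ1] = [1, 1]
r8 m[wet→φ3] = [6, 9]
r8 m[wet→φ4] = [276544, 266048]
r8 m[slip→φ4] = [1, 1]
r8 m[wind→φ0] = [396, 1248]
r8 m[wind→φ1] = [172656, 123864]
r8 m[wind→φ3] = [62784, 25408]
r8 m[sprk→φ2] = [2, 3]
r8 m[sprk→φ6] = [515712, 1007424]
r9 m[φ0→fog] = [2832, 4872]
r9 m[φ0→wind] = [5232, 1588]
r9 m[φ1→cld] = [1805400, 2248296]
r9 m[φ1→wind] = [12, 16]
r9 m[φ2→fog] = [39, 35]
r9 m[φ2→sprk] = [515712, 1007424]
r9 m[φ3→wet] = [276544, 266048]
r9 m[φ3→wind] = [33, 78]
r9 m[φ4→wet] = [6, 9]
r9 m[φ4→slip] = [542592, 3511104]
r9 m[φ5→fog] = [3, 8]
r9 m[φ6→sprk] = [2, 3]
r9 m[φ7→fog] = [4, 2]
r9 m[fog→φ0] = [468, 560]
r9 m[fog→φ2] = [33984, 77952]
r9 m[fog→φ5] = [441792, 341040]
r9 m[fog→φ7] = [331344, 1364160]
r9 m[cld→φ1] = [1, 1]
r9 m[wet→φ3] = [6, 9]
r9 m[wet→φ4] = [276544, 266048]
r9 m[slip→φ4] = [1, 1]
r9 m[wind→φ0] = [396, 1248]
r9 m[wind→φ1] = [172656, 123864]
r9 m[wind→φ3] = [62784, 25408]
r9 m[sprk→φ2] = [2, 3]
r9 m[sprk→φ6] = [515712, 1007424]
r10 m[φ0→fog] = [2832, 4872]
r10 m[φ0→wind] = [5232, 1588]
r10 m[φ1→cld] = [1805400, 2248296]
r10 m[φ1→wind] = [12, 16]
r10 m[φ2→fog] = [39, 35]
r10 m[φ2→sprk] = [515712, 1007424]
r10 m[φ3→wet] = [276544, 266048]
r10 m[φ3→wind] = [33, 78]
r10 m[φ4→wet] = [6, 9]
r10 m[φ4→slip] = [542592, 3511104]
r10 m[φ5→fog] = [3, 8]
r10 m[φ6→sprk] = [2, 3]
r10 m[φ7→fog] = [4, 2]
r10 m[fog→φ0] = [468, 560]
r10 m[fog→φ2] = [33984, 77952]
r10 m[fog→φ5] = [441792, 341040]
r10 m[fog→φ7] = [331344, 1364160]
r10 m[cld→φ1] = [1, 1]
r10 m[wet→φ3] = [6, 9]
r10 m[wet→φ4] = [276544, 266048]
r10 m[slip→φ4] = [1, 1]
r10 m[wind→φ0] = [396, 1248]
r10 m[wind→φ1] = [172656, 123864]
r10 m[wind→φ3] = [62784, 25408]
r10 m[sprk→φ2] = [2, 3]
r10 m[sprk→φ6] = [515712, 1007424]
fixed point reached at round 10
b[slip] = ⊗ incoming = [542592, 3511104]

b[slip] = [542592, 3511104]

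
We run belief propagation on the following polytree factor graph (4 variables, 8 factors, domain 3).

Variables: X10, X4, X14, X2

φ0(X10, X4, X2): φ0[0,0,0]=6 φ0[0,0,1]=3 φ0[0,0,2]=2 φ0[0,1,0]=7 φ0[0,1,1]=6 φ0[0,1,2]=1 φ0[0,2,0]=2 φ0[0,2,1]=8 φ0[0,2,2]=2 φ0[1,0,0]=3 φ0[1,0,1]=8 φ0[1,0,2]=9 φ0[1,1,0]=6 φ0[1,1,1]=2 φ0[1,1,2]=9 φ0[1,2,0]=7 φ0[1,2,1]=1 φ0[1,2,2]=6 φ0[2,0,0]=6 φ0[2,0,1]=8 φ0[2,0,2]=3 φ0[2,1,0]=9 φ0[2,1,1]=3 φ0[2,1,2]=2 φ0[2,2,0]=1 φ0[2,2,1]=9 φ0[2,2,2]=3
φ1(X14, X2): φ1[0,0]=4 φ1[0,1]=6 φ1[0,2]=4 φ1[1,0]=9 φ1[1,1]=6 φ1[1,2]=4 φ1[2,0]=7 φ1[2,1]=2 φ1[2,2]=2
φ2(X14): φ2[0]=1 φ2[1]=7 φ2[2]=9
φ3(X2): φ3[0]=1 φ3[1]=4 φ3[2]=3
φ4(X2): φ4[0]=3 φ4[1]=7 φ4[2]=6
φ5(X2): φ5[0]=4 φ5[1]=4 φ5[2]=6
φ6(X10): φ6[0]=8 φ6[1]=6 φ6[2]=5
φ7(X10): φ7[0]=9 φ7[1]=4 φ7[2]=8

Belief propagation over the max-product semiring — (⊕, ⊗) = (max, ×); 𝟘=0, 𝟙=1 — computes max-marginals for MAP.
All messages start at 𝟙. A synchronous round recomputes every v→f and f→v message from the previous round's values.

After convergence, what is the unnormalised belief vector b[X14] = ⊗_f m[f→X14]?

b[X14] = [387072, 2709504, 1161216]

init: all messages = 𝟙 over 3 values
r1 m[φ0→X10] = [8, 9, 9]
r1 m[φ0→X4] = [9, 9, 9]
r1 m[φ0→X2] = [9, 9, 9]
r1 m[φ1→X14] = [6, 9, 7]
r1 m[φ1→X2] = [9, 6, 4]
r1 m[φ2→X14] = [1, 7, 9]
r1 m[φ3→X2] = [1, 4, 3]
r1 m[φ4→X2] = [3, 7, 6]
r1 m[φ5→X2] = [4, 4, 6]
r1 m[φ6→X10] = [8, 6, 5]
r1 m[φ7→X10] = [9, 4, 8]
r1 m[X10→φ0] = [1, 1, 1]
r1 m[X10→φ6] = [1, 1, 1]
r1 m[X10→φ7] = [1, 1, 1]
r1 m[X4→φ0] = [1, 1, 1]
r1 m[X14→φ1] = [1, 1, 1]
r1 m[X14→φ2] = [1, 1, 1]
r1 m[X2→φ0] = [1, 1, 1]
r1 m[X2→φ1] = [1, 1, 1]
r1 m[X2→φ3] = [1, 1, 1]
r1 m[X2→φ4] = [1, 1, 1]
r1 m[X2→φ5] = [1, 1, 1]
r2 m[φ0→X10] = [8, 9, 9]
r2 m[φ0→X4] = [9, 9, 9]
r2 m[φ0→X2] = [9, 9, 9]
r2 m[φ1→X14] = [6, 9, 7]
r2 m[φ1→X2] = [9, 6, 4]
r2 m[φ2→X14] = [1, 7, 9]
r2 m[φ3→X2] = [1, 4, 3]
r2 m[φ4→X2] = [3, 7, 6]
r2 m[φ5→X2] = [4, 4, 6]
r2 m[φ6→X10] = [8, 6, 5]
r2 m[φ7→X10] = [9, 4, 8]
r2 m[X10→φ0] = [72, 24, 40]
r2 m[X10→φ6] = [72, 36, 72]
r2 m[X10→φ7] = [64, 54, 45]
r2 m[X4→φ0] = [1, 1, 1]
r2 m[X14→φ1] = [1, 7, 9]
r2 m[X14→φ2] = [6, 9, 7]
r2 m[X2→φ0] = [108, 672, 432]
r2 m[X2→φ1] = [108, 1008, 972]
r2 m[X2→φ3] = [972, 1512, 1296]
r2 m[X2→φ4] = [324, 864, 648]
r2 m[X2→φ5] = [243, 1512, 648]
r3 m[φ0→X10] = [5376, 5376, 6048]
r3 m[φ0→X4] = [215040, 290304, 387072]
r3 m[φ0→X2] = [504, 576, 216]
r3 m[φ1→X14] = [6048, 6048, 2016]
r3 m[φ1→X2] = [63, 42, 28]
r3 m[φ2→X14] = [1, 7, 9]
r3 m[φ3→X2] = [1, 4, 3]
r3 m[φ4→X2] = [3, 7, 6]
r3 m[φ5→X2] = [4, 4, 6]
r3 m[φ6→X10] = [8, 6, 5]
r3 m[φ7→X10] = [9, 4, 8]
r3 m[X10→φ0] = [72, 24, 40]
r3 m[X10→φ6] = [72, 36, 72]
r3 m[X10→φ7] = [64, 54, 45]
r3 m[X4→φ0] = [1, 1, 1]
r3 m[X14→φ1] = [1, 7, 9]
r3 m[X14→φ2] = [6, 9, 7]
r3 m[X2→φ0] = [108, 672, 432]
r3 m[X2→φ1] = [108, 1008, 972]
r3 m[X2→φ3] = [972, 1512, 1296]
r3 m[X2→φ4] = [324, 864, 648]
r3 m[X2→φ5] = [243, 1512, 648]
r4 m[φ0→X10] = [5376, 5376, 6048]
r4 m[φ0→X4] = [215040, 290304, 387072]
r4 m[φ0→X2] = [504, 576, 216]
r4 m[φ1→X14] = [6048, 6048, 2016]
r4 m[φ1→X2] = [63, 42, 28]
r4 m[φ2→X14] = [1, 7, 9]
r4 m[φ3→X2] = [1, 4, 3]
r4 m[φ4→X2] = [3, 7, 6]
r4 m[φ5→X2] = [4, 4, 6]
r4 m[φ6→X10] = [8, 6, 5]
r4 m[φ7→X10] = [9, 4, 8]
r4 m[X10→φ0] = [72, 24, 40]
r4 m[X10→φ6] = [48384, 21504, 48384]
r4 m[X10→φ7] = [43008, 32256, 30240]
r4 m[X4→φ0] = [1, 1, 1]
r4 m[X14→φ1] = [1, 7, 9]
r4 m[X14→φ2] = [6048, 6048, 2016]
r4 m[X2→φ0] = [756, 4704, 3024]
r4 m[X2→φ1] = [6048, 64512, 23328]
r4 m[X2→φ3] = [381024, 677376, 217728]
r4 m[X2→φ4] = [127008, 387072, 108864]
r4 m[X2→φ5] = [95256, 677376, 108864]
r5 m[φ0→X10] = [37632, 37632, 42336]
r5 m[φ0→X4] = [1505280, 2032128, 2709504]
r5 m[φ0→X2] = [504, 576, 216]
r5 m[φ1→X14] = [387072, 387072, 129024]
r5 m[φ1→X2] = [63, 42, 28]
r5 m[φ2→X14] = [1, 7, 9]
r5 m[φ3→X2] = [1, 4, 3]
r5 m[φ4→X2] = [3, 7, 6]
r5 m[φ5→X2] = [4, 4, 6]
r5 m[φ6→X10] = [8, 6, 5]
r5 m[φ7→X10] = [9, 4, 8]
r5 m[X10→φ0] = [72, 24, 40]
r5 m[X10→φ6] = [48384, 21504, 48384]
r5 m[X10→φ7] = [43008, 32256, 30240]
r5 m[X4→φ0] = [1, 1, 1]
r5 m[X14→φ1] = [1, 7, 9]
r5 m[X14→φ2] = [6048, 6048, 2016]
r5 m[X2→φ0] = [756, 4704, 3024]
r5 m[X2→φ1] = [6048, 64512, 23328]
r5 m[X2→φ3] = [381024, 677376, 217728]
r5 m[X2→φ4] = [127008, 387072, 108864]
r5 m[X2→φ5] = [95256, 677376, 108864]
r6 m[φ0→X10] = [37632, 37632, 42336]
r6 m[φ0→X4] = [1505280, 2032128, 2709504]
r6 m[φ0→X2] = [504, 576, 216]
r6 m[φ1→X14] = [387072, 387072, 129024]
r6 m[φ1→X2] = [63, 42, 28]
r6 m[φ2→X14] = [1, 7, 9]
r6 m[φ3→X2] = [1, 4, 3]
r6 m[φ4→X2] = [3, 7, 6]
r6 m[φ5→X2] = [4, 4, 6]
r6 m[φ6→X10] = [8, 6, 5]
r6 m[φ7→X10] = [9, 4, 8]
r6 m[X10→φ0] = [72, 24, 40]
r6 m[X10→φ6] = [338688, 150528, 338688]
r6 m[X10→φ7] = [301056, 225792, 211680]
r6 m[X4→φ0] = [1, 1, 1]
r6 m[X14→φ1] = [1, 7, 9]
r6 m[X14→φ2] = [387072, 387072, 129024]
r6 m[X2→φ0] = [756, 4704, 3024]
r6 m[X2→φ1] = [6048, 64512, 23328]
r6 m[X2→φ3] = [381024, 677376, 217728]
r6 m[X2→φ4] = [127008, 387072, 108864]
r6 m[X2→φ5] = [95256, 677376, 108864]
r7 m[φ0→X10] = [37632, 37632, 42336]
r7 m[φ0→X4] = [1505280, 2032128, 2709504]
r7 m[φ0→X2] = [504, 576, 216]
r7 m[φ1→X14] = [387072, 387072, 129024]
r7 m[φ1→X2] = [63, 42, 28]
r7 m[φ2→X14] = [1, 7, 9]
r7 m[φ3→X2] = [1, 4, 3]
r7 m[φ4→X2] = [3, 7, 6]
r7 m[φ5→X2] = [4, 4, 6]
r7 m[φ6→X10] = [8, 6, 5]
r7 m[φ7→X10] = [9, 4, 8]
r7 m[X10→φ0] = [72, 24, 40]
r7 m[X10→φ6] = [338688, 150528, 338688]
r7 m[X10→φ7] = [301056, 225792, 211680]
r7 m[X4→φ0] = [1, 1, 1]
r7 m[X14→φ1] = [1, 7, 9]
r7 m[X14→φ2] = [387072, 387072, 129024]
r7 m[X2→φ0] = [756, 4704, 3024]
r7 m[X2→φ1] = [6048, 64512, 23328]
r7 m[X2→φ3] = [381024, 677376, 217728]
r7 m[X2→φ4] = [127008, 387072, 108864]
r7 m[X2→φ5] = [95256, 677376, 108864]
fixed point reached at round 7
b[X14] = ⊗ incoming = [387072, 2709504, 1161216]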